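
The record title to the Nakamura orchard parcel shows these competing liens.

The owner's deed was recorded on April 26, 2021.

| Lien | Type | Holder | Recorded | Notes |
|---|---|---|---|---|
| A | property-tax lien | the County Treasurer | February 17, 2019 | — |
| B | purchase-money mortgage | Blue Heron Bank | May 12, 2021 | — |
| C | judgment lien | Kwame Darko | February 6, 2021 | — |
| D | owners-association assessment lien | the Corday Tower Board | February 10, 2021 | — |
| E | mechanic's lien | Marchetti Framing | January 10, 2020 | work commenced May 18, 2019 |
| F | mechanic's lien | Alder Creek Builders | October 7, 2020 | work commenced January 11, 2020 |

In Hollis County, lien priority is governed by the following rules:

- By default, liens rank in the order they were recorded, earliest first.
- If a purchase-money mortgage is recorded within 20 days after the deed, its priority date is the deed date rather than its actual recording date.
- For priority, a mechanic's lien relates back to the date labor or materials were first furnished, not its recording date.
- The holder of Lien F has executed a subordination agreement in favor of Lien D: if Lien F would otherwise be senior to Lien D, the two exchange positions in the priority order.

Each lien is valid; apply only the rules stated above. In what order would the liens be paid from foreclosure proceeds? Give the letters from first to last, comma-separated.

A, E, D, C, F, B

Adjusting effective dates: B relates back to the deed date April 26, 2021; E is treated as recorded May 18, 2019, the work-commencement date; F relates back to January 11, 2020 (work commenced).
Sorted by effective date: A (February 17, 2019), E (May 18, 2019), F (January 11, 2020), C (February 6, 2021), D (February 10, 2021), B (April 26, 2021).
F is senior to D before the subordination, so the two trade places.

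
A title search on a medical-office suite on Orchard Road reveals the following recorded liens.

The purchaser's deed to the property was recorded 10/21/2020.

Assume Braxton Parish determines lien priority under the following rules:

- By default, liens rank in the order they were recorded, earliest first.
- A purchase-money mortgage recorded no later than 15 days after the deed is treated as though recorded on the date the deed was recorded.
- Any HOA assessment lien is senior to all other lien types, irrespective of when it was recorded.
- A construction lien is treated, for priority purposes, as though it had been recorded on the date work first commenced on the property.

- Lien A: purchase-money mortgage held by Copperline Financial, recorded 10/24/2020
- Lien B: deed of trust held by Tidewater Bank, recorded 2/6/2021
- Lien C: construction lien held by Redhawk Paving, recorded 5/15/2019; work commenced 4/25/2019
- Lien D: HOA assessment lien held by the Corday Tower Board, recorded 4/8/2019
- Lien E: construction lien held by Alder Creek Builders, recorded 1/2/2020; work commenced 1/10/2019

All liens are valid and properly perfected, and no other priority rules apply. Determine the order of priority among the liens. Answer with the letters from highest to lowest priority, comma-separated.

D, E, C, A, B

Adjusting effective dates: A was recorded within the 15-day window, so its effective date is the deed date 10/21/2020; C is treated as recorded 4/25/2019, the work-commencement date; E is treated as recorded 1/10/2019, the work-commencement date.
D is an HOA assessment lien, so it outranks all other liens regardless of date.
Among the remaining liens, by effective date: E (1/10/2019), C (4/25/2019), A (10/21/2020), B (2/6/2021).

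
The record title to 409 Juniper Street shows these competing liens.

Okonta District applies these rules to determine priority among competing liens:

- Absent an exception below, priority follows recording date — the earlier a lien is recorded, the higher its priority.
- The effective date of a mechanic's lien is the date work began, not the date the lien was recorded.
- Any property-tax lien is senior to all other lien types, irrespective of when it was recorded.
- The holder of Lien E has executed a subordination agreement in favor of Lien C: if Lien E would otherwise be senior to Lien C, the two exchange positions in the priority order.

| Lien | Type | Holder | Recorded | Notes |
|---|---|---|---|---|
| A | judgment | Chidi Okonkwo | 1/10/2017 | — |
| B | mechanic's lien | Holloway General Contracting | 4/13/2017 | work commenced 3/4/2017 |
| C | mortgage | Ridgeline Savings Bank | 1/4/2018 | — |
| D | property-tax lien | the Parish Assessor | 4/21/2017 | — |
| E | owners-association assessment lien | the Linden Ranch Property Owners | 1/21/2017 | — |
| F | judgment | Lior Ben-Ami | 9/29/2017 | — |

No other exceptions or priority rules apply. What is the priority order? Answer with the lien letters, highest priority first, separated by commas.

First, effective dates: B relates back to 3/4/2017 (work commenced).
D is a property-tax lien and takes priority over every other lien.
Among the remaining liens, by effective date: A (1/10/2017), E (1/21/2017), B (3/4/2017), F (9/29/2017), C (1/4/2018).
Because E would otherwise rank above C, the subordination swaps them.

D, A, C, B, F, E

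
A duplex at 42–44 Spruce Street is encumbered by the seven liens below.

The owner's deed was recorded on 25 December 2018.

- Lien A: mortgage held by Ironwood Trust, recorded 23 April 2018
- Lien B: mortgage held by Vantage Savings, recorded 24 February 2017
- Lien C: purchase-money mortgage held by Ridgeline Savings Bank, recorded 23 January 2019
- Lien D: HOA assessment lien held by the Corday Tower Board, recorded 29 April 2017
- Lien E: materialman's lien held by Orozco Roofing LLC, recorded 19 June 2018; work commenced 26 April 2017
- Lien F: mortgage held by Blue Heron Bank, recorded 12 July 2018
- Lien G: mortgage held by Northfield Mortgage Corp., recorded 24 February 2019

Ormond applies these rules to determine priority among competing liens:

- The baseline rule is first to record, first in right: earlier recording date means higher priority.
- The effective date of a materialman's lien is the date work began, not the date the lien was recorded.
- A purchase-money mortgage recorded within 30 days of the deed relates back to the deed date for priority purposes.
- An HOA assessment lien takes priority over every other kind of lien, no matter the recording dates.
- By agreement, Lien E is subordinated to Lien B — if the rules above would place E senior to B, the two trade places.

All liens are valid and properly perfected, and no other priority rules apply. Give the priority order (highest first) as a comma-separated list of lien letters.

D, B, E, A, F, C, G

Effective dates after the stated exceptions: C was recorded within the 30-day window, so its effective date is the deed date 25 December 2018; E's effective date is 26 April 2017, when work began.
As an HOA assessment lien, D is senior to every other lien.
Remaining liens by effective date: B (24 February 2017), E (26 April 2017), A (23 April 2018), F (12 July 2018), C (25 December 2018), G (24 February 2019).
E is already junior to B, so the subordination agreement changes nothing.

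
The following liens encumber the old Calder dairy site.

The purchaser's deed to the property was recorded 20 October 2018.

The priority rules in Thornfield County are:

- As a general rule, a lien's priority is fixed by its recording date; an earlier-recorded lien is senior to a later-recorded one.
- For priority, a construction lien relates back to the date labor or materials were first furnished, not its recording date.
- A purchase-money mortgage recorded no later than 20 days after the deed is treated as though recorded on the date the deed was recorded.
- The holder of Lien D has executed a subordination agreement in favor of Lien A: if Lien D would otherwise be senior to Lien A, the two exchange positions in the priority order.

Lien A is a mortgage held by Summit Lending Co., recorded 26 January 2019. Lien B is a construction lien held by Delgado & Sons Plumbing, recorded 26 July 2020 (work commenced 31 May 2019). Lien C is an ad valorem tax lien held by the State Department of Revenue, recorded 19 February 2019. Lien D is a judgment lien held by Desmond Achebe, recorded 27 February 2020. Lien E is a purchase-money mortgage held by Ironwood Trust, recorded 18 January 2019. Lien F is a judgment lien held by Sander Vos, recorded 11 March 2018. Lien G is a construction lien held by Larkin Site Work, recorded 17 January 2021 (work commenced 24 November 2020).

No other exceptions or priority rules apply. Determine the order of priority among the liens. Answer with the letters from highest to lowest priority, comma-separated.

Effective dates after the stated exceptions: B's effective date is 31 May 2019, when work began; E was recorded 90 days after the deed — beyond 20 days — so no relation-back applies; G relates back to 24 November 2020 (work commenced).
By effective date: F (11 March 2018), E (18 January 2019), A (26 January 2019), C (19 February 2019), B (31 May 2019), D (27 February 2020), G (24 November 2020).
D is already junior to A, so the subordination agreement changes nothing.

F, E, A, C, B, D, G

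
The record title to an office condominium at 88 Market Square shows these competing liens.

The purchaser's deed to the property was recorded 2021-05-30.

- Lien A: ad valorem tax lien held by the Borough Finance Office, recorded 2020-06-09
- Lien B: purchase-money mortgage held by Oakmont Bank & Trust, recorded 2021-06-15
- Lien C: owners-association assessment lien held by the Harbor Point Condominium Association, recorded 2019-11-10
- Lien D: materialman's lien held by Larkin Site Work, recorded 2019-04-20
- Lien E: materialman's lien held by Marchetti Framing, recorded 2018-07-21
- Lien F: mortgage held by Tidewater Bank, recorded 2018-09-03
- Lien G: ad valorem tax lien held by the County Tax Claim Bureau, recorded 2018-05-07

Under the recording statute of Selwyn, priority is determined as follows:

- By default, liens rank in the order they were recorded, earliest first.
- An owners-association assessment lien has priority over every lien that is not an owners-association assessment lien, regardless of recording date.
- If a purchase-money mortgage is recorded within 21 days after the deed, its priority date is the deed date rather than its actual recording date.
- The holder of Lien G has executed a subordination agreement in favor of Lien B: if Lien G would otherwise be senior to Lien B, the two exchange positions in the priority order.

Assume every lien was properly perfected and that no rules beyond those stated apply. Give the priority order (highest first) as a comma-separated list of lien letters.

C, B, E, F, D, A, G

Adjusting effective dates: B's effective date is the deed date, 2021-05-30.
C is an owners-association assessment lien, so it outranks all other liens regardless of date.
Remaining liens by effective date: G (2018-05-07), E (2018-07-21), F (2018-09-03), D (2019-04-20), A (2020-06-09), B (2021-05-30).
The subordination applies — G was senior to B — so G and B swap.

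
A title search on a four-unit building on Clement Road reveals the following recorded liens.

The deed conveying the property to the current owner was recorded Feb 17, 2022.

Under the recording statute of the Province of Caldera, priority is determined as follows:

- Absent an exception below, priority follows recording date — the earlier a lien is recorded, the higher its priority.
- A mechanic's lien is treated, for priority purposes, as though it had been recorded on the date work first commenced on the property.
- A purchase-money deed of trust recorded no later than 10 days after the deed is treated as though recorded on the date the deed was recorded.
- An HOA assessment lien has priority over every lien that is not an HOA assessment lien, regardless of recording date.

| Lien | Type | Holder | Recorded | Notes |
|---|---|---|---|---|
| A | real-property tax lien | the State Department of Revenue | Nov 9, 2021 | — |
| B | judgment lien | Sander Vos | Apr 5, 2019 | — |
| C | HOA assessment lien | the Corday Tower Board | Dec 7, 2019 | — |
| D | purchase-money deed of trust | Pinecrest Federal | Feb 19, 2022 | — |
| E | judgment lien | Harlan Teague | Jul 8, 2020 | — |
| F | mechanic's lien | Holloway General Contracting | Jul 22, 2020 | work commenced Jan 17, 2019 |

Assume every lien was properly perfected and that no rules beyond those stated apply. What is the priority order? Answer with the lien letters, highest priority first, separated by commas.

First, effective dates: D was recorded within the 10-day window, so its effective date is the deed date Feb 17, 2022; F's effective date is Jan 17, 2019, when work began.
As an HOA assessment lien, C is senior to every other lien.
Among the remaining liens, by effective date: F (Jan 17, 2019), B (Apr 5, 2019), E (Jul 8, 2020), A (Nov 9, 2021), D (Feb 17, 2022).

C, F, B, E, A, D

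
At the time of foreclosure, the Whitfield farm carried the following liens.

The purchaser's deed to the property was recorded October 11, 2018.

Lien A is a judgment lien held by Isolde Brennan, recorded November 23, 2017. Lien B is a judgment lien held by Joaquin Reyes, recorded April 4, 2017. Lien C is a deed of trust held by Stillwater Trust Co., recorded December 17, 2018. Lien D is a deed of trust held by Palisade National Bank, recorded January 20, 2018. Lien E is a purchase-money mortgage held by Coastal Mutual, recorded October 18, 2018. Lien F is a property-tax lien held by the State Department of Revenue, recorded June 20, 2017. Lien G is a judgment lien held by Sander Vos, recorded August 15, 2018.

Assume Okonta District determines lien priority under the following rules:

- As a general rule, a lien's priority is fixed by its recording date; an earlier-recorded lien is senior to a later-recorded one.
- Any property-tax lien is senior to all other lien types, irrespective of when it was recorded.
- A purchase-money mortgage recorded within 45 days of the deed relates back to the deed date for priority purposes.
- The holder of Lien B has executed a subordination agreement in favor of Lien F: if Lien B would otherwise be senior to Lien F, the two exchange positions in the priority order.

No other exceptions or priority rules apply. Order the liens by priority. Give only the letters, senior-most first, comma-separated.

F, B, A, D, G, E, C

Adjusting effective dates: E was recorded within the 45-day window, so its effective date is the deed date October 11, 2018.
F, as a property-tax lien, has superpriority and ranks first.
Among the remaining liens, by effective date: B (April 4, 2017), A (November 23, 2017), D (January 20, 2018), G (August 15, 2018), E (October 11, 2018), C (December 17, 2018).
B is already junior to F, so the subordination agreement changes nothing.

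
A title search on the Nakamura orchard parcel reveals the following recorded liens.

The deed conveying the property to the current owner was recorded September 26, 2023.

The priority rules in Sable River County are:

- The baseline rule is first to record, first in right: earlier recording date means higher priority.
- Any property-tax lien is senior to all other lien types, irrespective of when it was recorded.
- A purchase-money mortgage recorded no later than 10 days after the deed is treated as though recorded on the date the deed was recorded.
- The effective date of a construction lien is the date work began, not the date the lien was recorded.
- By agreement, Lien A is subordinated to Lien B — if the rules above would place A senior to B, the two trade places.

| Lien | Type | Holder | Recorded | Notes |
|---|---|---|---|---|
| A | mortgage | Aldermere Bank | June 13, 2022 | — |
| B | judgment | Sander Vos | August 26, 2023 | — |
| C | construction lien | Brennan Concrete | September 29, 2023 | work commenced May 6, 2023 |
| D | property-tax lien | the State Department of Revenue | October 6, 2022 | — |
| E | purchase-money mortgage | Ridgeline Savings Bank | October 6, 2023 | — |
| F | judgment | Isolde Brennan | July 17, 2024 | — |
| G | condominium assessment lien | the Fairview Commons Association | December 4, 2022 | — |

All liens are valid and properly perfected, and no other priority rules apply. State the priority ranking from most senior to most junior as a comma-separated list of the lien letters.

D, B, G, C, A, E, F

Effective dates: C is treated as recorded May 6, 2023, the work-commencement date; E was recorded within the 10-day window, so its effective date is the deed date September 26, 2023.
As a property-tax lien, D is senior to every other lien.
The other liens, earliest effective date first: A (June 13, 2022), G (December 4, 2022), C (May 6, 2023), B (August 26, 2023), E (September 26, 2023), F (July 17, 2024).
The subordination applies — A was senior to B — so A and B swap.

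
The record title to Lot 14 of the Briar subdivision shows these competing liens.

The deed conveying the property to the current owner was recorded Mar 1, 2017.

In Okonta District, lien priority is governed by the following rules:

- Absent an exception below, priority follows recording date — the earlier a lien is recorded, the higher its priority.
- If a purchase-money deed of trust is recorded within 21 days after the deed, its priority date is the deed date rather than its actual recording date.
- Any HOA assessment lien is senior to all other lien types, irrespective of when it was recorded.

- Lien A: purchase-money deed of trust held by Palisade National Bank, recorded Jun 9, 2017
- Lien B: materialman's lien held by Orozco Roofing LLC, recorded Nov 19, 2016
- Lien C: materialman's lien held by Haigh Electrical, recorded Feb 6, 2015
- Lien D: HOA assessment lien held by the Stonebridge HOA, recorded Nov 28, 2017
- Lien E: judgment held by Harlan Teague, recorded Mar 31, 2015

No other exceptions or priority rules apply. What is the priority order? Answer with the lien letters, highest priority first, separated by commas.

D, C, E, B, A

Effective dates: A missed the 21-day window (100 days after the deed), so its recording date stands.
As an HOA assessment lien, D is senior to every other lien.
Ordering the rest by effective date: C (Feb 6, 2015), E (Mar 31, 2015), B (Nov 19, 2016), A (Jun 9, 2017).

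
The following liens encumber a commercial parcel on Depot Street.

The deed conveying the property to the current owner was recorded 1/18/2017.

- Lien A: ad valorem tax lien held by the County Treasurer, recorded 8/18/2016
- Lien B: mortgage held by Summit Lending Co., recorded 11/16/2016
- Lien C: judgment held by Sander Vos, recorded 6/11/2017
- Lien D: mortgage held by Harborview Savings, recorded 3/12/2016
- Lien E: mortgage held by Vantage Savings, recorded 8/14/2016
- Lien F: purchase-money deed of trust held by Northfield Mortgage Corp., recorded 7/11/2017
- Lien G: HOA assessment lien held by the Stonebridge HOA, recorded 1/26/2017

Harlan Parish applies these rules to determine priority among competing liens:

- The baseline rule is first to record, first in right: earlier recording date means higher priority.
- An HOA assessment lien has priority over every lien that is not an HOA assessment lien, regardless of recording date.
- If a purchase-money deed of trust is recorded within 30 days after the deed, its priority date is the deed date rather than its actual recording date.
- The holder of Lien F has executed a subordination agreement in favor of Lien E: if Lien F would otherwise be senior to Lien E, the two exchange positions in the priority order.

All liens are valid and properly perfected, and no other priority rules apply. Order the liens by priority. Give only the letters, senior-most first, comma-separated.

G, D, E, A, B, C, F

Adjusting effective dates: F was recorded 174 days after the deed — beyond 30 days — so no relation-back applies.
G is an HOA assessment lien and takes priority over every other lien.
Remaining liens by effective date: D (3/12/2016), E (8/14/2016), A (8/18/2016), B (11/16/2016), C (6/11/2017), F (7/11/2017).
F already ranks below E; the subordination has no effect.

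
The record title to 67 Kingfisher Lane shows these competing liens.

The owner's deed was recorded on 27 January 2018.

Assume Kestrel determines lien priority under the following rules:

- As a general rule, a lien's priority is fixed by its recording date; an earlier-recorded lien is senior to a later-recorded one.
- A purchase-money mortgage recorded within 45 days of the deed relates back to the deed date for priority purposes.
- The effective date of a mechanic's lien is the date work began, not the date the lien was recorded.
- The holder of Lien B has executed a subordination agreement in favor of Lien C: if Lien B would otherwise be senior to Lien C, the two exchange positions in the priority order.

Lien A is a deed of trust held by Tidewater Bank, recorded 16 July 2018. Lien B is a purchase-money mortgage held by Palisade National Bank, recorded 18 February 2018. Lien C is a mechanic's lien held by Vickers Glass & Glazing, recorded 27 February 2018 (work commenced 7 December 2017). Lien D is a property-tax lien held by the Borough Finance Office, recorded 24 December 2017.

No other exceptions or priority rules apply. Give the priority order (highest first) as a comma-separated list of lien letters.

Effective dates: B was recorded within the 45-day window, so its effective date is the deed date 27 January 2018; C is treated as recorded 7 December 2017, the work-commencement date.
By effective date: C (7 December 2017), D (24 December 2017), B (27 January 2018), A (16 July 2018).
B is already junior to C, so the subordination agreement changes nothing.

C, D, B, A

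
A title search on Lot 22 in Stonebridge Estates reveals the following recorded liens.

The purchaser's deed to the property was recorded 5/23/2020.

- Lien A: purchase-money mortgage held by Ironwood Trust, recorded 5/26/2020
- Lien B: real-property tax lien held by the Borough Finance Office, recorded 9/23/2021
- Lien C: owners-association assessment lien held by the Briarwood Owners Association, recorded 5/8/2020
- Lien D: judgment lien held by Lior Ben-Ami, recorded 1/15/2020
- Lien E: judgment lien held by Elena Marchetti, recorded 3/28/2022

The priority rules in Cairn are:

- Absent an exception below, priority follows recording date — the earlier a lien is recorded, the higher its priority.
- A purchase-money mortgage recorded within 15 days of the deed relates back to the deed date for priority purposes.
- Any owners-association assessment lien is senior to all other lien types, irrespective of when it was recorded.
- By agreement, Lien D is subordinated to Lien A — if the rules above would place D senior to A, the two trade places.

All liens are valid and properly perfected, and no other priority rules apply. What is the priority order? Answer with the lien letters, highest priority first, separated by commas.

Adjusting effective dates: A's effective date is the deed date, 5/23/2020.
C is an owners-association assessment lien and takes priority over every other lien.
The other liens, earliest effective date first: D (1/15/2020), A (5/23/2020), B (9/23/2021), E (3/28/2022).
The subordination applies — D was senior to A — so D and A swap.

C, A, D, B, E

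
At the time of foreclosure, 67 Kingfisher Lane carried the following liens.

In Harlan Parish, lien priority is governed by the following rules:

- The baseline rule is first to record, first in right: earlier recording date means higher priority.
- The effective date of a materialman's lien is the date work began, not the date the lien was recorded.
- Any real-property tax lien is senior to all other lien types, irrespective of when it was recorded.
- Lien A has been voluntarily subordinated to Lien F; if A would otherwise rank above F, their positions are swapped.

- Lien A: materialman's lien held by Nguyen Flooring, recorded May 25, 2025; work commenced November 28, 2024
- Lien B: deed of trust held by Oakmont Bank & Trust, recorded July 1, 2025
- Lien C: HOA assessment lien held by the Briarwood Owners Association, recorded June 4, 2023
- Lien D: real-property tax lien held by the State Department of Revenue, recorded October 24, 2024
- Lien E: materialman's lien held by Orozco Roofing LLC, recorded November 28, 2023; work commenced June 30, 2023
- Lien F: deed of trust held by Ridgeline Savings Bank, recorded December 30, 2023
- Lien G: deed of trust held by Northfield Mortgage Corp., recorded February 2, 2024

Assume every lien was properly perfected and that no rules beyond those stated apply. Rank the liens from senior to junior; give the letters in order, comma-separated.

Adjusting effective dates: A is treated as recorded November 28, 2024, the work-commencement date; E is treated as recorded June 30, 2023, the work-commencement date.
As a real-property tax lien, D is senior to every other lien.
Remaining liens by effective date: C (June 4, 2023), E (June 30, 2023), F (December 30, 2023), G (February 2, 2024), A (November 28, 2024), B (July 1, 2025).
A already ranks below F; the subordination has no effect.

D, C, E, F, G, A, B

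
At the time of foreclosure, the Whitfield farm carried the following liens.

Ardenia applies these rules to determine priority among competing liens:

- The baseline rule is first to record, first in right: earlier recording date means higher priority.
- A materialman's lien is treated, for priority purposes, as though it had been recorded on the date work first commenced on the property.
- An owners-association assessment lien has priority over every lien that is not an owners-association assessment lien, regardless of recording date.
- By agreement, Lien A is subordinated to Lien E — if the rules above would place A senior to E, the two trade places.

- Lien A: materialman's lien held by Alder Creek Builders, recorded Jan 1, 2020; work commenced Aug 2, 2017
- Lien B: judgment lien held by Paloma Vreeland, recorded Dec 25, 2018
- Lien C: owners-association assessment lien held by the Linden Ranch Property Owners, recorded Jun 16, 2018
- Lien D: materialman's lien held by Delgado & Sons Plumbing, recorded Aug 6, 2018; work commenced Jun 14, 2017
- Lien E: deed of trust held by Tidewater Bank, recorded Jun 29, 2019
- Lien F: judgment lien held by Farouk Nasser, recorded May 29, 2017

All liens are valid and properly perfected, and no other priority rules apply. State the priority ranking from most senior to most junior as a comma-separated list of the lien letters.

Effective dates after the stated exceptions: A relates back to Aug 2, 2017 (work commenced); D's effective date is Jun 14, 2017, when work began.
As an owners-association assessment lien, C is senior to every other lien.
The other liens, earliest effective date first: F (May 29, 2017), D (Jun 14, 2017), A (Aug 2, 2017), B (Dec 25, 2018), E (Jun 29, 2019).
A would otherwise be senior to E, so under the subordination agreement A and E exchange positions.

C, F, D, E, B, A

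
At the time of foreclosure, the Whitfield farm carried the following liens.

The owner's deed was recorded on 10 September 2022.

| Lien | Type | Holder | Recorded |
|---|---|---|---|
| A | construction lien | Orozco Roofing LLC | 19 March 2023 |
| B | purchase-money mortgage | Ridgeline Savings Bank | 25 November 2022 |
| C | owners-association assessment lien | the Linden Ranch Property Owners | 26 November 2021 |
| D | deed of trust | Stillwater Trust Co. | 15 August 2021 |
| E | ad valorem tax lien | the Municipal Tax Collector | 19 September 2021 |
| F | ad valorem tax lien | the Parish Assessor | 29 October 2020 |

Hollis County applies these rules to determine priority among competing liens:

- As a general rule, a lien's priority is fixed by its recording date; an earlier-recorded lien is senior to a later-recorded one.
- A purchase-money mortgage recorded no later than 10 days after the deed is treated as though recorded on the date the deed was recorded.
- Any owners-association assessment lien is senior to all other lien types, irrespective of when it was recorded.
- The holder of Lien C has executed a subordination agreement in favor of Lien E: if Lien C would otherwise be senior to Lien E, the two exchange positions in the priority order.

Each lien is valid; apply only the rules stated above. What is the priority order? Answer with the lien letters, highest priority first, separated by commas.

E, F, D, C, B, A

Adjusting effective dates: B missed the 10-day window (76 days after the deed), so its recording date stands.
C is an owners-association assessment lien and takes priority over every other lien.
Ordering the rest by effective date: F (29 October 2020), D (15 August 2021), E (19 September 2021), B (25 November 2022), A (19 March 2023).
C is senior to E before the subordination, so the two trade places.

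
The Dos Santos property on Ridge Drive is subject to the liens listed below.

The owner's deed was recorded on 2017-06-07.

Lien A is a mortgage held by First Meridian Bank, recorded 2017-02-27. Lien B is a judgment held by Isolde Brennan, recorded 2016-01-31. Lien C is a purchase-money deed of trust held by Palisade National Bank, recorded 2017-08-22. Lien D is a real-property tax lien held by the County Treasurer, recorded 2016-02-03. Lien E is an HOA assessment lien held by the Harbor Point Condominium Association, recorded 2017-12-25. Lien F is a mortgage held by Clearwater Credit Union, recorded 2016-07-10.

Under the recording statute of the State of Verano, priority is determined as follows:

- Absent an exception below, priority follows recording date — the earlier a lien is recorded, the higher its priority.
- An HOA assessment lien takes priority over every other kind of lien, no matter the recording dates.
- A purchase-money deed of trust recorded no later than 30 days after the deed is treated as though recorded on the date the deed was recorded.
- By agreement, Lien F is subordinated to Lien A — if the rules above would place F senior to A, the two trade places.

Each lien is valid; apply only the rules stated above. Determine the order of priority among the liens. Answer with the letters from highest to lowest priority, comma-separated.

E, B, D, A, F, C

Effective dates after the stated exceptions: C was recorded 76 days after the deed, outside the 30-day window, so it keeps its recording date.
As an HOA assessment lien, E is senior to every other lien.
Ordering the rest by effective date: B (2016-01-31), D (2016-02-03), F (2016-07-10), A (2017-02-27), C (2017-08-22).
The subordination applies — F was senior to A — so F and A swap.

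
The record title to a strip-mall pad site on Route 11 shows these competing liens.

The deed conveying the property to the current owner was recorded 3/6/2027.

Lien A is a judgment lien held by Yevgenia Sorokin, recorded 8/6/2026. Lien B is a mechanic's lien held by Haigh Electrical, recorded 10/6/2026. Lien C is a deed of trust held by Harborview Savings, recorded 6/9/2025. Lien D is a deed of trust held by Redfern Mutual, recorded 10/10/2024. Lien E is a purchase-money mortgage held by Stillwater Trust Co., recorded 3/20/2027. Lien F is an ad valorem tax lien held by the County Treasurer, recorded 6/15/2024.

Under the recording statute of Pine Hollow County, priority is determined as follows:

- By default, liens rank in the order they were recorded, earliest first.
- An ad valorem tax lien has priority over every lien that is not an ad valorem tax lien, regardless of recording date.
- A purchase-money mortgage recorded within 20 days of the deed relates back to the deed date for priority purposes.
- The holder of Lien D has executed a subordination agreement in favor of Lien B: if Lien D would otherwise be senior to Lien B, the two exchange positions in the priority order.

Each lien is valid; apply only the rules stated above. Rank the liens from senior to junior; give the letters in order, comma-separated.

Adjusting effective dates: E was recorded within the 20-day window, so its effective date is the deed date 3/6/2027.
F is an ad valorem tax lien, so it outranks all other liens regardless of date.
Ordering the rest by effective date: D (10/10/2024), C (6/9/2025), A (8/6/2026), B (10/6/2026), E (3/6/2027).
Because D would otherwise rank above B, the subordination swaps them.

F, B, C, A, D, E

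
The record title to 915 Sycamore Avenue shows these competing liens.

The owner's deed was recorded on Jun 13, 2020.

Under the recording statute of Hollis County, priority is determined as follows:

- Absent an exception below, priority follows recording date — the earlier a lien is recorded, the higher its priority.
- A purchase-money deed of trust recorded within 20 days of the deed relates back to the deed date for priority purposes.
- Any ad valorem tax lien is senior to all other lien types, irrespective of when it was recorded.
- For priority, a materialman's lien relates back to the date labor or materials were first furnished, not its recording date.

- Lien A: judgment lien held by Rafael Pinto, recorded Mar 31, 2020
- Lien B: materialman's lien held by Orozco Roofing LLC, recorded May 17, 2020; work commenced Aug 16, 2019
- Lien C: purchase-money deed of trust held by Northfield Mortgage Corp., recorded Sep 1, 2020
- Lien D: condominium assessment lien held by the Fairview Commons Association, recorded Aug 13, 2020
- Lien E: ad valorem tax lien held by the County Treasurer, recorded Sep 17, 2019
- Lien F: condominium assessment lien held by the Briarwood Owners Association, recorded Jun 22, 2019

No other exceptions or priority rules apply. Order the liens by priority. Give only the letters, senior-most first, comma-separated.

First, effective dates: B's effective date is Aug 16, 2019, when work began; C missed the 20-day window (80 days after the deed), so its recording date stands.
As an ad valorem tax lien, E is senior to every other lien.
The other liens, earliest effective date first: F (Jun 22, 2019), B (Aug 16, 2019), A (Mar 31, 2020), D (Aug 13, 2020), C (Sep 1, 2020).

E, F, B, A, D, C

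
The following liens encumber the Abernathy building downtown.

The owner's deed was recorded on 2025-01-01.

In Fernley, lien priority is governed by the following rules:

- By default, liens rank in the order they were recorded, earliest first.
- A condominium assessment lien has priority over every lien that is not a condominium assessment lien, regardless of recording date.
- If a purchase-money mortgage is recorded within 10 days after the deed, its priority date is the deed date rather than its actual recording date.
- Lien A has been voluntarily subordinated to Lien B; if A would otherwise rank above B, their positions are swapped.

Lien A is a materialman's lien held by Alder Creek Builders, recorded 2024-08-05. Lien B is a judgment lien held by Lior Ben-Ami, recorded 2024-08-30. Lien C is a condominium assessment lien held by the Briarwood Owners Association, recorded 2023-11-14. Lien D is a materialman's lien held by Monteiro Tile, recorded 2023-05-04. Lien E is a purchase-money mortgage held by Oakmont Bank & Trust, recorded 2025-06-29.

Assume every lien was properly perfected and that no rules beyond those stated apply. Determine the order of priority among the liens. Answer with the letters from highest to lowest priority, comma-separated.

C, D, B, A, E

Effective dates after the stated exceptions: E was recorded 179 days after the deed, outside the 10-day window, so it keeps its recording date.
C, as a condominium assessment lien, has superpriority and ranks first.
Ordering the rest by effective date: D (2023-05-04), A (2024-08-05), B (2024-08-30), E (2025-06-29).
A is senior to B before the subordination, so the two trade places.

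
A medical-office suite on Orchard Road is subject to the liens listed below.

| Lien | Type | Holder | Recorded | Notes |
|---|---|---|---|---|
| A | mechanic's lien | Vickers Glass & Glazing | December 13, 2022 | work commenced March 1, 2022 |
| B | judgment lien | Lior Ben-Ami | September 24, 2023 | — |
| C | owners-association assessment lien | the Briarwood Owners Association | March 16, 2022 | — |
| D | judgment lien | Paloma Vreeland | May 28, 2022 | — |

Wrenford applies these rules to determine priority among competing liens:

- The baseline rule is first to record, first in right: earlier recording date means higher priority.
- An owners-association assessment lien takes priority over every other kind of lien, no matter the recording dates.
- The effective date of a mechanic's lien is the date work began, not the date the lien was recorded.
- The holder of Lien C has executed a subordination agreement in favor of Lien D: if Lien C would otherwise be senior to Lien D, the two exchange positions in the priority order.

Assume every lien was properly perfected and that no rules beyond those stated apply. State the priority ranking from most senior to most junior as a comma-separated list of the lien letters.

Effective dates: A is treated as recorded March 1, 2022, the work-commencement date.
C is an owners-association assessment lien, so it outranks all other liens regardless of date.
Among the remaining liens, by effective date: A (March 1, 2022), D (May 28, 2022), B (September 24, 2023).
Because C would otherwise rank above D, the subordination swaps them.

D, A, C, B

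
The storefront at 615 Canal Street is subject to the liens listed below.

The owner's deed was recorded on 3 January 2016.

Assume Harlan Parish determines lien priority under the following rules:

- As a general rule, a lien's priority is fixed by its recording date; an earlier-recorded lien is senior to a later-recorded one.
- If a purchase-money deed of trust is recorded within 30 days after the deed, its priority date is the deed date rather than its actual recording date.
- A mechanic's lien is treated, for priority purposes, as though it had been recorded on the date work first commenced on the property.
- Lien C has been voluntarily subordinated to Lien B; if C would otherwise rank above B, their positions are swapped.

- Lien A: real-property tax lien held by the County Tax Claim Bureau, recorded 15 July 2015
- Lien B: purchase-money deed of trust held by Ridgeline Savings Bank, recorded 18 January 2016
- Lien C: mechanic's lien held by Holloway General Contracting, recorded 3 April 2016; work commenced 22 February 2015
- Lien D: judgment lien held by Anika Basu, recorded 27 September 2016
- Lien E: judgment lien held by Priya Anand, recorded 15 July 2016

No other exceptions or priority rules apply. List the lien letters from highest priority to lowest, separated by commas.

B, A, C, E, D

First, effective dates: B was recorded within the 30-day window, so its effective date is the deed date 3 January 2016; C relates back to 22 February 2015 (work commenced).
By effective date: C (22 February 2015), A (15 July 2015), B (3 January 2016), E (15 July 2016), D (27 September 2016).
The subordination applies — C was senior to B — so C and B swap.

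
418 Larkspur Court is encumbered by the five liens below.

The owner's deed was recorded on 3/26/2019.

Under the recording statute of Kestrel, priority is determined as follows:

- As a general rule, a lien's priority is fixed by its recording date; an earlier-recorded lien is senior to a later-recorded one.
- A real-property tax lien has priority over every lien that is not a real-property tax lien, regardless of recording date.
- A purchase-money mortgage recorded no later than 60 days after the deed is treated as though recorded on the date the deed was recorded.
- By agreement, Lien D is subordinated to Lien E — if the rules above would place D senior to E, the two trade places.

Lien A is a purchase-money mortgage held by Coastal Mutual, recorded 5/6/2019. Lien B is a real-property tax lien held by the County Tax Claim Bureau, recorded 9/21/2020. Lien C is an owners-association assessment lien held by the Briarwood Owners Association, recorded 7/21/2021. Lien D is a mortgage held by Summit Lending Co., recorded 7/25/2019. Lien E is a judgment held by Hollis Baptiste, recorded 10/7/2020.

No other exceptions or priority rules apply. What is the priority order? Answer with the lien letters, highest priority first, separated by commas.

B, A, E, D, C

Effective dates after the stated exceptions: A was recorded within the 60-day window, so its effective date is the deed date 3/26/2019.
B is a real-property tax lien, so it outranks all other liens regardless of date.
The other liens, earliest effective date first: A (3/26/2019), D (7/25/2019), E (10/7/2020), C (7/21/2021).
The subordination applies — D was senior to E — so D and E swap.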